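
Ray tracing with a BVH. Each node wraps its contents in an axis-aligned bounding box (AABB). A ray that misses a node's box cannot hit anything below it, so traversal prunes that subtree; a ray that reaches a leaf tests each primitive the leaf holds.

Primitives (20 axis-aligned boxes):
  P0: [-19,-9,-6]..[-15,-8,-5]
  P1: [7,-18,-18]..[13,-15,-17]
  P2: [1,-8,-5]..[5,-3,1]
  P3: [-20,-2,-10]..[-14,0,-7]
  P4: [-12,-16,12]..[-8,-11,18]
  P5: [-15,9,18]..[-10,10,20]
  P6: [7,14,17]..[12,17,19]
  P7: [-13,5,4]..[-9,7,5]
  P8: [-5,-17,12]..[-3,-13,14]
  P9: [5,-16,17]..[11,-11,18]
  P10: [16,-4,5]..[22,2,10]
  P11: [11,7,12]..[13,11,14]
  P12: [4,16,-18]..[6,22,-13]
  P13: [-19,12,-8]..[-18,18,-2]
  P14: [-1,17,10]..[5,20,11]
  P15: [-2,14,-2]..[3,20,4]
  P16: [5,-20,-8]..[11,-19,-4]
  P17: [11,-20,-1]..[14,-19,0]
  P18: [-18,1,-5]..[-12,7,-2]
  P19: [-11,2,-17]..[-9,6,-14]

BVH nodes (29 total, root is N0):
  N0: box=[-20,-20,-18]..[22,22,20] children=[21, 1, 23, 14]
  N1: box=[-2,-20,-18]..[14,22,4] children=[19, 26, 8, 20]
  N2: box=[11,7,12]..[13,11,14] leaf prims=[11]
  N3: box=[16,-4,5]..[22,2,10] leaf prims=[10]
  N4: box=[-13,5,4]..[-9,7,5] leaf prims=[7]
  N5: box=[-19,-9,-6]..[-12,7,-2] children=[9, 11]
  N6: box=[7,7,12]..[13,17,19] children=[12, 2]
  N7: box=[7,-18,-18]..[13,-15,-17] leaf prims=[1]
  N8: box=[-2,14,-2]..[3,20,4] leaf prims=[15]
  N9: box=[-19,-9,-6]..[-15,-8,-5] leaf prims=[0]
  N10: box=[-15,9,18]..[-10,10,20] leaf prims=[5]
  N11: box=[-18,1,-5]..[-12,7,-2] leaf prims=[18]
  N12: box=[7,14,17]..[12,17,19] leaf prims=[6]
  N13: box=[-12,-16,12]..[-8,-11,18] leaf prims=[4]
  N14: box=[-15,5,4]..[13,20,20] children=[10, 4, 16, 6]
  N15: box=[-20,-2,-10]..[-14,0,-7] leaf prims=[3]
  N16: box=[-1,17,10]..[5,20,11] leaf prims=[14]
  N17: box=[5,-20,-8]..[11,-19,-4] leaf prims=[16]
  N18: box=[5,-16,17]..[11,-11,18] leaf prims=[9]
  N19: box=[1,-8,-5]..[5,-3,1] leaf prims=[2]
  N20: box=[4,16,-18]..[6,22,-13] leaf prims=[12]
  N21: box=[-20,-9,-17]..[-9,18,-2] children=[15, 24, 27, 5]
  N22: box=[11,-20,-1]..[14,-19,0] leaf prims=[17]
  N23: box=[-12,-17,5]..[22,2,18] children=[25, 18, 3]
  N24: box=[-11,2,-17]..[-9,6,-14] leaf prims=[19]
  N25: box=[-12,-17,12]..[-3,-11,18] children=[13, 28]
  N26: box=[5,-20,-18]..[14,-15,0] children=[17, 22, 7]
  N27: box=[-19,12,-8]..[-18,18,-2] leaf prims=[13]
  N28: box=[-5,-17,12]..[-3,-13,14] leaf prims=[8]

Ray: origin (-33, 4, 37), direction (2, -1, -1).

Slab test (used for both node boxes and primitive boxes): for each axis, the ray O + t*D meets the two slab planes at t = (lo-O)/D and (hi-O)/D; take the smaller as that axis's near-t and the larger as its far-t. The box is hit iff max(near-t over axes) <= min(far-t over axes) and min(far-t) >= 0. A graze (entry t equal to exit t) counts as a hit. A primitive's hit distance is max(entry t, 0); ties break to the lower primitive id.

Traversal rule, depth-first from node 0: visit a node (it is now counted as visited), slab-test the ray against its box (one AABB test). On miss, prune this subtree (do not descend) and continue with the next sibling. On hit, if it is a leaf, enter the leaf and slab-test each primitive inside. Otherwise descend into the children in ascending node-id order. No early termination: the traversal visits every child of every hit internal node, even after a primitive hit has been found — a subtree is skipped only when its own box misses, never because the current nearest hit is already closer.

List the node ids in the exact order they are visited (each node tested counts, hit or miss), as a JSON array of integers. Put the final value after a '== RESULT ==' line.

Traverse from the root:
N0 x:[13/2,55/2] y:[-18,24] z:[17,55] -> hit [17,24], descend [1, 14, 21, 23]
  N1 x:[31/2,47/2] y:[-18,24] z:[33,55] -> miss, prune
  N14 x:[9,23] y:[-16,-1] z:[17,33] -> miss, prune
  N21 x:[13/2,12] y:[-14,13] z:[39,54] -> miss, prune
  N23 x:[21/2,55/2] y:[2,21] z:[19,32] -> hit [19,21], descend [3, 18, 25]
    N3 x:[49/2,55/2] y:[2,8] z:[27,32] -> miss, prune
    N18 x:[19,22] y:[15,20] z:[19,20] -> hit [19,20] leaf, test {P9@t=19}
    N25 x:[21/2,15] y:[15,21] z:[19,25] -> miss, prune

Visited [0, 1, 14, 21, 23, 3, 18, 25]. Tests: 8 box, 1 leaf. Nearest: P9.

== RESULT ==
[0, 1, 14, 21, 23, 3, 18, 25]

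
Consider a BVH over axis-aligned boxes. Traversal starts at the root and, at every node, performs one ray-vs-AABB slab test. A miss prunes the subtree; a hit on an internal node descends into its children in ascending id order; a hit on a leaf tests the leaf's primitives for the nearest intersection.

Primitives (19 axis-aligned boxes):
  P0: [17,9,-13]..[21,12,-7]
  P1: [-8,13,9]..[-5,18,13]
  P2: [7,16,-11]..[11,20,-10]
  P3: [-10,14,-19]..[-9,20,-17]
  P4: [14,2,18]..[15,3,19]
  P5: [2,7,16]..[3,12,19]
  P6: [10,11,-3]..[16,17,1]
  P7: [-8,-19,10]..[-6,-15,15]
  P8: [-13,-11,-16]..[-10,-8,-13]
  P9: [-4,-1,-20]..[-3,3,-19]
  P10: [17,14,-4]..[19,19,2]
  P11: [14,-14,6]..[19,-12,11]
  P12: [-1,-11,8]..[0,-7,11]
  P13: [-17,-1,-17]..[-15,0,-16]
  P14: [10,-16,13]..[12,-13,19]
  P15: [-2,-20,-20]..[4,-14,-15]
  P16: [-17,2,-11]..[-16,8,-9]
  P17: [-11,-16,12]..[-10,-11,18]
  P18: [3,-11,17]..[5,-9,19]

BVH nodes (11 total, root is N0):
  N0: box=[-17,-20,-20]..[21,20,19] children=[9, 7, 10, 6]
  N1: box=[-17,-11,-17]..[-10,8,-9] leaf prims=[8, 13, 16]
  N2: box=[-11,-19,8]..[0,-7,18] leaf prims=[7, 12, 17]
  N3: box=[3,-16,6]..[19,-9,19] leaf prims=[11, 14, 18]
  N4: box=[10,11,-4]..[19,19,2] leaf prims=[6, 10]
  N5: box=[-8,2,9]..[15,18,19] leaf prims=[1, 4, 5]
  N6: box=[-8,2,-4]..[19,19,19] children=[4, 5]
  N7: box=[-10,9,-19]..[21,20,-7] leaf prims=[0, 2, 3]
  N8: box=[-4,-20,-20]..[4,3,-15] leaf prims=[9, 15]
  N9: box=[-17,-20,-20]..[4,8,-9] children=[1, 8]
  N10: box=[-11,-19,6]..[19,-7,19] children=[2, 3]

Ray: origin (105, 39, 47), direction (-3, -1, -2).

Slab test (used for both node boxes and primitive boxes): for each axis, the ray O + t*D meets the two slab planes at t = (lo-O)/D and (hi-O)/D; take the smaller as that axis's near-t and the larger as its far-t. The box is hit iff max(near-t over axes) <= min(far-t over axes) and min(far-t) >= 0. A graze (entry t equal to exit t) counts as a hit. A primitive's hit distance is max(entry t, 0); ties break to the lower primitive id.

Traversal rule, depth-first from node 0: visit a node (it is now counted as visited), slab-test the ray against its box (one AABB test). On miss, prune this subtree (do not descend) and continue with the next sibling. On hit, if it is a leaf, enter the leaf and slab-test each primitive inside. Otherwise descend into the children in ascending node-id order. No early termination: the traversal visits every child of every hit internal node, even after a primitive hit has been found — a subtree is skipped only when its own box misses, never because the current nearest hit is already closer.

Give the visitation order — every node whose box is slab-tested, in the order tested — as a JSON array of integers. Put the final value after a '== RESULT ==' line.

Trace the traversal:
N0 x:[28,122/3] y:[19,59] z:[14,67/2] -> hit [28,67/2], descend [6, 7, 9, 10]
  N6 x:[86/3,113/3] y:[20,37] z:[14,51/2] -> miss, prune
  N7 x:[28,115/3] y:[19,30] z:[27,33] -> hit [28,30] leaf, test {P0@t=28, P2(miss), P3(miss)}
  N9 x:[101/3,122/3] y:[31,59] z:[28,67/2] -> miss, prune
  N10 x:[86/3,116/3] y:[46,58] z:[14,41/2] -> miss, prune

Summary -> nodes [0, 6, 7, 9, 10]; box-tests=5; leaf-entries=1; first=P0

== RESULT ==
[0, 6, 7, 9, 10]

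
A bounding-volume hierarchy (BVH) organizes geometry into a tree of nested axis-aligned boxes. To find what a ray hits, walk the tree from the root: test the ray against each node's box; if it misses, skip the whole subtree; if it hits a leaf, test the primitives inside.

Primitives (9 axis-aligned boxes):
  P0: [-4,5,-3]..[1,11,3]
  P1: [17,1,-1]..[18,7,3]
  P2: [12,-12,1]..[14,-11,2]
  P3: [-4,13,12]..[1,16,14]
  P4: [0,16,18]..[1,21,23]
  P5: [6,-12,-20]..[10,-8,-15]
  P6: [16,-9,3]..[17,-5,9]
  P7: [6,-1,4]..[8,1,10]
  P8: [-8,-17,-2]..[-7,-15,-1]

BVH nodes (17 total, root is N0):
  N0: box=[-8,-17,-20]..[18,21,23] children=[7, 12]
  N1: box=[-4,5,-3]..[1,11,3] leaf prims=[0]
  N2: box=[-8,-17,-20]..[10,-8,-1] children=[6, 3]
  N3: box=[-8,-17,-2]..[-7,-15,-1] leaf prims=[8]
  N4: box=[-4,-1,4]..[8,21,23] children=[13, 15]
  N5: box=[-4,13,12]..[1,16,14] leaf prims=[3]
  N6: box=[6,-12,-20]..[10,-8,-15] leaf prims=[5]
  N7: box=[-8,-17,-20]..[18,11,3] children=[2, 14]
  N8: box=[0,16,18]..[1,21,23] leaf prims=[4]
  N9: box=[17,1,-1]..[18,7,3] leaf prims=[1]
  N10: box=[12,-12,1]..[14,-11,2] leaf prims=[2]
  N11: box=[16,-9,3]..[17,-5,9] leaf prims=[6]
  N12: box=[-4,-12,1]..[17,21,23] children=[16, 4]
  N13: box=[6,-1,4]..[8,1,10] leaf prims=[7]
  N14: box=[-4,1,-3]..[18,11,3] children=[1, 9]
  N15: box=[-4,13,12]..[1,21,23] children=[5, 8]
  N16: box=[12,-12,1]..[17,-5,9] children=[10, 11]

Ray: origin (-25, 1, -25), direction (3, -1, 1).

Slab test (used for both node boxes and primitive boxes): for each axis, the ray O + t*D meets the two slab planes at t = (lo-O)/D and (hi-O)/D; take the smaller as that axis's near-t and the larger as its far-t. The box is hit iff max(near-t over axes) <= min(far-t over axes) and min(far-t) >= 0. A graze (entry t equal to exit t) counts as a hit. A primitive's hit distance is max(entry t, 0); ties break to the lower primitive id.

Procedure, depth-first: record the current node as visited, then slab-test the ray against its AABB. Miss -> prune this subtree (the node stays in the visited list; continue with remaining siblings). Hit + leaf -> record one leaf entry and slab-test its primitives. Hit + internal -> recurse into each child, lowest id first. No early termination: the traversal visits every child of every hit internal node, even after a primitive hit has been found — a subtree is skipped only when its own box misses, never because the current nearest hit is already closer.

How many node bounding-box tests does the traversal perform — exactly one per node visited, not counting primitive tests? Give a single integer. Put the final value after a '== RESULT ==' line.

Walk:
N0 x:[17/3,43/3] y:[-20,18] z:[5,48] -> hit [17/3,43/3], descend [7, 12]
  N7 x:[17/3,43/3] y:[-10,18] z:[5,28] -> hit [17/3,43/3], descend [2, 14]
    N2 x:[17/3,35/3] y:[9,18] z:[5,24] -> hit [9,35/3], descend [3, 6]
      N3 x:[17/3,6] y:[16,18] z:[23,24] -> miss, prune
      N6 x:[31/3,35/3] y:[9,13] z:[5,10] -> miss, prune
    N14 x:[7,43/3] y:[-10,0] z:[22,28] -> miss, prune
  N12 x:[7,14] y:[-20,13] z:[26,48] -> miss, prune

Summary -> nodes [0, 7, 2, 3, 6, 14, 12]; box-tests=7; leaf-entries=0; first=miss

== RESULT ==
7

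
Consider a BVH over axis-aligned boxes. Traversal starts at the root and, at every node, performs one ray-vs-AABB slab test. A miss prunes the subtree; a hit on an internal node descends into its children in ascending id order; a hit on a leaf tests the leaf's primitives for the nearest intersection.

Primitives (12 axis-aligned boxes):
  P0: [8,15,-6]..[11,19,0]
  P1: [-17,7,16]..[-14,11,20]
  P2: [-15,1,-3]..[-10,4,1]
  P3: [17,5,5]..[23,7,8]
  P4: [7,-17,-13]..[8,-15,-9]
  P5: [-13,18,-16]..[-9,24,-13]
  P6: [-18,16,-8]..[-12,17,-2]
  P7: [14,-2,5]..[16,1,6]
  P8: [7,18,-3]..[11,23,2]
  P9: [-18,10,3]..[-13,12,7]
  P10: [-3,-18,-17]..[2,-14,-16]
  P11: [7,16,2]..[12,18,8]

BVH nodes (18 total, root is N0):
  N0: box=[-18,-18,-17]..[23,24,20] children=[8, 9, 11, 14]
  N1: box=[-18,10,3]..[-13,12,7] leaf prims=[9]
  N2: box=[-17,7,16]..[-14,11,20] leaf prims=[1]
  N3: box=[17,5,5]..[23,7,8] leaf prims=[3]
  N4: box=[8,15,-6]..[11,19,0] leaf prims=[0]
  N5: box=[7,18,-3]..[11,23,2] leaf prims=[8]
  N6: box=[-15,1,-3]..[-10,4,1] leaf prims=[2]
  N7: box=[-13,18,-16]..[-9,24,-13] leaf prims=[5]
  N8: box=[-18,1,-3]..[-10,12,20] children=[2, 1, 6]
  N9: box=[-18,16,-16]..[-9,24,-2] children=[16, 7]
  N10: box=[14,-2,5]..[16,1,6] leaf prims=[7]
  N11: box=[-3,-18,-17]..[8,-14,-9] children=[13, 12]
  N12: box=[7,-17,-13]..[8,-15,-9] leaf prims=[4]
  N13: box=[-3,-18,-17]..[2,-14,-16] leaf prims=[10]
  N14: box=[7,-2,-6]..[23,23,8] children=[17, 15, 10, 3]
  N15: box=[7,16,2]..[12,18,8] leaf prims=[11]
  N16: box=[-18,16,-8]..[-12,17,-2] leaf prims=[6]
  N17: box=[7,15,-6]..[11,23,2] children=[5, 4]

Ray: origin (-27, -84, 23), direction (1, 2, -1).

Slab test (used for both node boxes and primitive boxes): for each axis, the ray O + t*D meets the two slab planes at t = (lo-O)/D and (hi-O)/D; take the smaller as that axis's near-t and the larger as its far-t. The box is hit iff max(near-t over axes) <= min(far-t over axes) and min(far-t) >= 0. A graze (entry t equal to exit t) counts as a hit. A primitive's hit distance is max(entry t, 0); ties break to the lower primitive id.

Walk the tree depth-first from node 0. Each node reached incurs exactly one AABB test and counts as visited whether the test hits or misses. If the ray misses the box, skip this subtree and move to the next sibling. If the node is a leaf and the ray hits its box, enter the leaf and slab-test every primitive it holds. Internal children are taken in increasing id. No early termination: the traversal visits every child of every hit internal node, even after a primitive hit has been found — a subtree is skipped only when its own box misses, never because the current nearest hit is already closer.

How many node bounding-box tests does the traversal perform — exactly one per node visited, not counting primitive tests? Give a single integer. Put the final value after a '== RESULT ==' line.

Trace the traversal:
N0 x:[9,50] y:[33,54] z:[3,40] -> hit [33,40], descend [8, 9, 11, 14]
  N8 x:[9,17] y:[85/2,48] z:[3,26] -> miss, prune
  N9 x:[9,18] y:[50,54] z:[25,39] -> miss, prune
  N11 x:[24,35] y:[33,35] z:[32,40] -> hit [33,35], descend [12, 13]
    N12 x:[34,35] y:[67/2,69/2] z:[32,36] -> hit [34,69/2] leaf, test {P4@t=34}
    N13 x:[24,29] y:[33,35] z:[39,40] -> miss, prune
  N14 x:[34,50] y:[41,107/2] z:[15,29] -> miss, prune

Visited [0, 8, 9, 11, 12, 13, 14]. Tests: 7 box, 1 leaf. Nearest: P4.

== RESULT ==
7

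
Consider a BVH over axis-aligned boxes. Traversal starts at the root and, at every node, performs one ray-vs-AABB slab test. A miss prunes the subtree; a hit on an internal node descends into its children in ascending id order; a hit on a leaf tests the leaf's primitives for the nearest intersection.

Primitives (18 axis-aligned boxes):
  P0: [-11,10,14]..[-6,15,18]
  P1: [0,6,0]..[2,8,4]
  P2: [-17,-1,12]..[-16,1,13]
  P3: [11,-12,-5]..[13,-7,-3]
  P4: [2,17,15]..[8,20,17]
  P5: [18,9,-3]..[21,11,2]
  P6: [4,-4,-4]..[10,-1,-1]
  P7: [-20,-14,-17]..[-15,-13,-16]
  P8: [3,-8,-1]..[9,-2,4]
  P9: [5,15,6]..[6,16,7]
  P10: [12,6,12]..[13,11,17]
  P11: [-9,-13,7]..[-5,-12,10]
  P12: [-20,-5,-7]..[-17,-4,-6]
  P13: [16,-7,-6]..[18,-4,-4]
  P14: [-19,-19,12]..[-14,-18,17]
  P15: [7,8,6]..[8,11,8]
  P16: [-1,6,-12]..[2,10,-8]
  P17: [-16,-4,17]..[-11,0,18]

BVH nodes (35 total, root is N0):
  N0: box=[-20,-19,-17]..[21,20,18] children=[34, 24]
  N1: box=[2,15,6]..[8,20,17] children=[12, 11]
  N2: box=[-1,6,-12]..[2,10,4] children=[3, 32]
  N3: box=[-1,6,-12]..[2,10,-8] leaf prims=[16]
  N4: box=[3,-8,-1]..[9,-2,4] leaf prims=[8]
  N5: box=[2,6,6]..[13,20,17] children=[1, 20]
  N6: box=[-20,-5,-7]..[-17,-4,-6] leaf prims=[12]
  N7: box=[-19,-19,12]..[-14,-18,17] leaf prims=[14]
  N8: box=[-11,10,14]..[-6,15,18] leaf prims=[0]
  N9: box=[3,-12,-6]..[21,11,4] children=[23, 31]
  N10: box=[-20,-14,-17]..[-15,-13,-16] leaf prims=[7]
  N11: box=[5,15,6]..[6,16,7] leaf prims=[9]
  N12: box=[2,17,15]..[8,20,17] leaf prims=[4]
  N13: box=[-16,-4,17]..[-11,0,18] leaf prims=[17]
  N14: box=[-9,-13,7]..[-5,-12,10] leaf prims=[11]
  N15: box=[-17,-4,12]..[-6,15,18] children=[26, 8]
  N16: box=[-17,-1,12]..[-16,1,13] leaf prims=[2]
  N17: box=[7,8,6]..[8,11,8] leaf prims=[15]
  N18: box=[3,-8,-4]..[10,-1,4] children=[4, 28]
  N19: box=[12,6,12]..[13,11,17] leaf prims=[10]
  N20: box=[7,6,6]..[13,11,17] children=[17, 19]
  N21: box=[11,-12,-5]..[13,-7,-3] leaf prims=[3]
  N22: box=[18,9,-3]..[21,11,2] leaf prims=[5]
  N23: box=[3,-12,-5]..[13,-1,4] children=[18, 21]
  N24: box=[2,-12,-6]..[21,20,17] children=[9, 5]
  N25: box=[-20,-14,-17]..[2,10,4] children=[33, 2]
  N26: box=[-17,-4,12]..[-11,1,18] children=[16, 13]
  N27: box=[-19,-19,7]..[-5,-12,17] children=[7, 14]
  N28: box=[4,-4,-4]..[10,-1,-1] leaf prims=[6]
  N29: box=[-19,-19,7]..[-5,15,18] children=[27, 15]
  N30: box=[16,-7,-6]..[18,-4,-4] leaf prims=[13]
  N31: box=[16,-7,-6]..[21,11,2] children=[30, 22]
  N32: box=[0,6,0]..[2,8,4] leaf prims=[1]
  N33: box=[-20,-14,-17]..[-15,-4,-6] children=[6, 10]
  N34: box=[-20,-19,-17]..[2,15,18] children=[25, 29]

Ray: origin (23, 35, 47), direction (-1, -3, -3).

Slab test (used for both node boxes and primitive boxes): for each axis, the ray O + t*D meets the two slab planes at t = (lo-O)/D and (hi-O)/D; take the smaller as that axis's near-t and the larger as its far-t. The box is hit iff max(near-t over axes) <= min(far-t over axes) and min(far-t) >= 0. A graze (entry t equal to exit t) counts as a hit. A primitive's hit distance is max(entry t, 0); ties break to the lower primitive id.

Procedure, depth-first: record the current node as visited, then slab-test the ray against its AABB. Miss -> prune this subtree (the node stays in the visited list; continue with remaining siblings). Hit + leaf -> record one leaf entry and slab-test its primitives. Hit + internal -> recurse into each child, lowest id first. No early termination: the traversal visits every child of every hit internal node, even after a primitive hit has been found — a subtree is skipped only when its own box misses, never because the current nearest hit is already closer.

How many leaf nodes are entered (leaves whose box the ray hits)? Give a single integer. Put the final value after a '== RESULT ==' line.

Walk:
N0 x:[2,43] y:[5,18] z:[29/3,64/3] -> hit [29/3,18], descend [24, 34]
  N24 x:[2,21] y:[5,47/3] z:[10,53/3] -> hit [10,47/3], descend [5, 9]
    N5 x:[10,21] y:[5,29/3] z:[10,41/3] -> miss, prune
    N9 x:[2,20] y:[8,47/3] z:[43/3,53/3] -> hit [43/3,47/3], descend [23, 31]
      N23 x:[10,20] y:[12,47/3] z:[43/3,52/3] -> hit [43/3,47/3], descend [18, 21]
        N18 x:[13,20] y:[12,43/3] z:[43/3,17] -> hit [43/3,43/3], descend [4, 28]
          N4 x:[14,20] y:[37/3,43/3] z:[43/3,16] -> hit [43/3,43/3] leaf, test {P8@t=43/3}
          N28 x:[13,19] y:[12,13] z:[16,17] -> miss, prune
        N21 x:[10,12] y:[14,47/3] z:[50/3,52/3] -> miss, prune
      N31 x:[2,7] y:[8,14] z:[15,53/3] -> miss, prune
  N34 x:[21,43] y:[20/3,18] z:[29/3,64/3] -> miss, prune

order=[0, 24, 5, 9, 23, 18, 4, 28, 21, 31, 34]  |boxes|=11  |leaves|=1  hit=P8

== RESULT ==
1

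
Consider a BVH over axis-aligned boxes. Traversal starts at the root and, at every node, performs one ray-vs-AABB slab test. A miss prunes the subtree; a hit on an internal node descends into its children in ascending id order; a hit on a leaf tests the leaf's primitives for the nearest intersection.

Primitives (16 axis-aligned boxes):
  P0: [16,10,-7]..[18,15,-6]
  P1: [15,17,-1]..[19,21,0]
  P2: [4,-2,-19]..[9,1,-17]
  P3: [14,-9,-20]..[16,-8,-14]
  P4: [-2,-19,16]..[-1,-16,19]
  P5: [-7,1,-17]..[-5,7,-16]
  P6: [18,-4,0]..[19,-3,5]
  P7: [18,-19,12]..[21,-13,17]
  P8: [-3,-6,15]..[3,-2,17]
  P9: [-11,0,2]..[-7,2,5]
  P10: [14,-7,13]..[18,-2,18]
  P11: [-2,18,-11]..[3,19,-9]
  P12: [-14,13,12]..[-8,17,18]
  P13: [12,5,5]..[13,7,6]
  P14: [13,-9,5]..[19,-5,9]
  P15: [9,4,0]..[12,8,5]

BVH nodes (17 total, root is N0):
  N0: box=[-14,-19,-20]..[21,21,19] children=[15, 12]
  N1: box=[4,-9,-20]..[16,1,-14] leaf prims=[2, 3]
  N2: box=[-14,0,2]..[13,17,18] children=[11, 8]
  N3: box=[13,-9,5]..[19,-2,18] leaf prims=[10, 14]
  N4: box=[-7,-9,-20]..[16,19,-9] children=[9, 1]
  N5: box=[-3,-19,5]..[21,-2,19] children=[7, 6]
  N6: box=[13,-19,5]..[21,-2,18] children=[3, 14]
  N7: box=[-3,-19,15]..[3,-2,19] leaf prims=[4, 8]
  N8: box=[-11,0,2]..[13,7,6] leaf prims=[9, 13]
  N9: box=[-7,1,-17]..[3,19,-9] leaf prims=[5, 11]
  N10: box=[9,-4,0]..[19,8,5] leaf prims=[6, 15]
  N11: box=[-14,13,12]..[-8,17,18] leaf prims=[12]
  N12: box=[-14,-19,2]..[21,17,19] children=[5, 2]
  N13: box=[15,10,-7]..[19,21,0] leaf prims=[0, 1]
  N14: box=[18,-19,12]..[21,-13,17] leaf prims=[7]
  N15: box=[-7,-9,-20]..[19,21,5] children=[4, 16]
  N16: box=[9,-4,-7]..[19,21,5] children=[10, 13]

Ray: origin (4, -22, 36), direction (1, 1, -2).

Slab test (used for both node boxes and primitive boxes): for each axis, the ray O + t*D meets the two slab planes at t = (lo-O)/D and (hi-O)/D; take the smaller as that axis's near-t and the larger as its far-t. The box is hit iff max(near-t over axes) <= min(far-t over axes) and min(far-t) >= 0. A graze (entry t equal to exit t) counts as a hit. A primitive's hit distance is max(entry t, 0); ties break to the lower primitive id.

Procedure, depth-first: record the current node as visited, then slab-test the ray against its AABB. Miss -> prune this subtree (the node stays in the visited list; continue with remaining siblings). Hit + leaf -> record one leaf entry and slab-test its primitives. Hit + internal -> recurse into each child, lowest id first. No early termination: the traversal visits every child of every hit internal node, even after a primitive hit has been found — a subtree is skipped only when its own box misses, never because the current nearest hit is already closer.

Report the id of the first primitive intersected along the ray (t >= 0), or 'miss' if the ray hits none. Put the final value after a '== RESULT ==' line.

Traverse from the root:
N0 x:[-18,17] y:[3,43] z:[17/2,28] -> hit [17/2,17], descend [12, 15]
  N12 x:[-18,17] y:[3,39] z:[17/2,17] -> hit [17/2,17], descend [2, 5]
    N2 x:[-18,9] y:[22,39] z:[9,17] -> miss, prune
    N5 x:[-7,17] y:[3,20] z:[17/2,31/2] -> hit [17/2,31/2], descend [6, 7]
      N6 x:[9,17] y:[3,20] z:[9,31/2] -> hit [9,31/2], descend [3, 14]
        N3 x:[9,15] y:[13,20] z:[9,31/2] -> hit [13,15] leaf, test {P10(miss), P14@t=27/2}
        N14 x:[14,17] y:[3,9] z:[19/2,12] -> miss, prune
      N7 x:[-7,-1] y:[3,20] z:[17/2,21/2] -> miss, prune
  N15 x:[-11,15] y:[13,43] z:[31/2,28] -> miss, prune

order=[0, 12, 2, 5, 6, 3, 14, 7, 15]  |boxes|=9  |leaves|=1  hit=P14

== RESULT ==
14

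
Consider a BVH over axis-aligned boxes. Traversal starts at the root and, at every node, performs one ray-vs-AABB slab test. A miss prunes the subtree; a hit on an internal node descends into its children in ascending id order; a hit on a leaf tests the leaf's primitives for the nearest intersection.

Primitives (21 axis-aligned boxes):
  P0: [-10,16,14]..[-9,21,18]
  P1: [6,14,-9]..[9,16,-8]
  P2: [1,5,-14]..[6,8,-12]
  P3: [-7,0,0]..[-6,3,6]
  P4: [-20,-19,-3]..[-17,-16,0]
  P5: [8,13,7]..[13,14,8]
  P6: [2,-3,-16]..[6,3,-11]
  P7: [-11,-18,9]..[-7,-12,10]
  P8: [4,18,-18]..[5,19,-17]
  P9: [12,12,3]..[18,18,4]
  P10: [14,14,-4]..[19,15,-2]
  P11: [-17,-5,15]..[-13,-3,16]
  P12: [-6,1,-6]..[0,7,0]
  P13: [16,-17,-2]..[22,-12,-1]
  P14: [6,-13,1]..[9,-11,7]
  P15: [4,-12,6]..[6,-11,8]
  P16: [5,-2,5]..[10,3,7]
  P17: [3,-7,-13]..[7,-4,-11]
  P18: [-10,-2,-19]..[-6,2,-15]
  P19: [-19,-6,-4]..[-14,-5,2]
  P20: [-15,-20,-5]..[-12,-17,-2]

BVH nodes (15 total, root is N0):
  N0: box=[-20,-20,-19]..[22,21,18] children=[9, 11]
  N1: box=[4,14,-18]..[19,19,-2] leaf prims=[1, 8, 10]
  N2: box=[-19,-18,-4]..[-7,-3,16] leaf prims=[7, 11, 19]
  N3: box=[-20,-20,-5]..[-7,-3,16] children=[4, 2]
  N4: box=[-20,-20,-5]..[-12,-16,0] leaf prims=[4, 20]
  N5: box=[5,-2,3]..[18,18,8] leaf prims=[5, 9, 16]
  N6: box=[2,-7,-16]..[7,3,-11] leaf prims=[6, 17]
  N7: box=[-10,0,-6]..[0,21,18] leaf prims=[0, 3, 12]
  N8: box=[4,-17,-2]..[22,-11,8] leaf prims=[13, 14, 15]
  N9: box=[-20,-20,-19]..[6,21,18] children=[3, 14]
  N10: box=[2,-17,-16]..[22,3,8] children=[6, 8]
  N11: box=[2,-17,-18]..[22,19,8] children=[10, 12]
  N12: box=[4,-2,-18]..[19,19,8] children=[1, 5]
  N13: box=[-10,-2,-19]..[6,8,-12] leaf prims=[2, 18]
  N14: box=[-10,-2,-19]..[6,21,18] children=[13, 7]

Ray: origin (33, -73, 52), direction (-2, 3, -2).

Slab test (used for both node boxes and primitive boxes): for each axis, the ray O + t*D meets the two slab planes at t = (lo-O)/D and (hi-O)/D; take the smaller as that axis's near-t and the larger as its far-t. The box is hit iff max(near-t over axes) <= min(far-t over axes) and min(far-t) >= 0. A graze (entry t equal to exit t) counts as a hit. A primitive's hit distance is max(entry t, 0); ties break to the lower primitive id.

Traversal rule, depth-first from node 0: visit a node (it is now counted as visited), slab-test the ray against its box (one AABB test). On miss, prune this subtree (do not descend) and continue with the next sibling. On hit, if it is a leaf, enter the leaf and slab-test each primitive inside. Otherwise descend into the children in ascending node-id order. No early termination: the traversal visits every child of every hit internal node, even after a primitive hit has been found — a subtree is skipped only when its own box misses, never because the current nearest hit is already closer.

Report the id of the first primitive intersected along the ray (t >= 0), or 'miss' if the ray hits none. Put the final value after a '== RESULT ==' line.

Traverse from the root:
N0 x:[11/2,53/2] y:[53/3,94/3] z:[17,71/2] -> hit [53/3,53/2], descend [9, 11]
  N9 x:[27/2,53/2] y:[53/3,94/3] z:[17,71/2] -> hit [53/3,53/2], descend [3, 14]
    N3 x:[20,53/2] y:[53/3,70/3] z:[18,57/2] -> hit [20,70/3], descend [2, 4]
      N2 x:[20,26] y:[55/3,70/3] z:[18,28] -> hit [20,70/3] leaf, test {P7(miss), P11(miss), P19(miss)}
      N4 x:[45/2,53/2] y:[53/3,19] z:[26,57/2] -> miss, prune
    N14 x:[27/2,43/2] y:[71/3,94/3] z:[17,71/2] -> miss, prune
  N11 x:[11/2,31/2] y:[56/3,92/3] z:[22,35] -> miss, prune

order=[0, 9, 3, 2, 4, 14, 11]  |boxes|=7  |leaves|=1  hit=miss

== RESULT ==
miss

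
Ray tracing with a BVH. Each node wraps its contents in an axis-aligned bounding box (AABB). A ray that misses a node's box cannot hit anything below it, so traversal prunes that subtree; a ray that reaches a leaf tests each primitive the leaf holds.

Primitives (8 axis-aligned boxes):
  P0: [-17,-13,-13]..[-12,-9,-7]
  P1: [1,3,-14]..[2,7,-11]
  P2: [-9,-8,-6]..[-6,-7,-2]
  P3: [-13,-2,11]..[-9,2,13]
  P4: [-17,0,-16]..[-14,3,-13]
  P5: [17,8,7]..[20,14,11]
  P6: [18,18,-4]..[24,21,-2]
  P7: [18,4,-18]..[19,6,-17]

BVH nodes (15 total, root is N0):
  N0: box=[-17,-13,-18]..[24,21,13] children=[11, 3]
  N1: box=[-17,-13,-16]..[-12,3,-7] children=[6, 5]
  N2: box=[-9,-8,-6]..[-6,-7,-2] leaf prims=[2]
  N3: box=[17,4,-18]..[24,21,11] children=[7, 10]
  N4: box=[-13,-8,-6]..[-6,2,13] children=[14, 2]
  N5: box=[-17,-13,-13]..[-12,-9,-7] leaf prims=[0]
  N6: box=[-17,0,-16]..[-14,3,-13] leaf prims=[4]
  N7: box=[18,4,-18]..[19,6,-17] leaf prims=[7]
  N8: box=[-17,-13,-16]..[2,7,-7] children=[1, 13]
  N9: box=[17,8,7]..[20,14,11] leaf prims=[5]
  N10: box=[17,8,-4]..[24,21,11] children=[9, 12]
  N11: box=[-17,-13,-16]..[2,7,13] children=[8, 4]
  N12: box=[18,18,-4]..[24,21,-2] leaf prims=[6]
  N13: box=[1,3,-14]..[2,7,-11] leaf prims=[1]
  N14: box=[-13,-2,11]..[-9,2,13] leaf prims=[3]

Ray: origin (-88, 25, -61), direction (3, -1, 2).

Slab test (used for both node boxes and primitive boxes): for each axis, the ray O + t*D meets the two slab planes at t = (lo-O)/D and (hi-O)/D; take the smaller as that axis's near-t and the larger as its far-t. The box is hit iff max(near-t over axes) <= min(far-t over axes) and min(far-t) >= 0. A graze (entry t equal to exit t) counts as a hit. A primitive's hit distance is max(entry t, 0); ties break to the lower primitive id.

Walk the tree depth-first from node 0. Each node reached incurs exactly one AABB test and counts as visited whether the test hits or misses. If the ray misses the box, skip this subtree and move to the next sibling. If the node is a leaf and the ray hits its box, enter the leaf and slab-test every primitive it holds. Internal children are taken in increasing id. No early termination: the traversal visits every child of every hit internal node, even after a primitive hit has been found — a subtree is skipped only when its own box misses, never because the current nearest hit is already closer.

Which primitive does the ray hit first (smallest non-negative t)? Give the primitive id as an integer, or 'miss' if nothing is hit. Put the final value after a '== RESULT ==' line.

Trace the traversal:
N0 x:[71/3,112/3] y:[4,38] z:[43/2,37] -> hit [71/3,37], descend [3, 11]
  N3 x:[35,112/3] y:[4,21] z:[43/2,36] -> miss, prune
  N11 x:[71/3,30] y:[18,38] z:[45/2,37] -> hit [71/3,30], descend [4, 8]
    N4 x:[25,82/3] y:[23,33] z:[55/2,37] -> miss, prune
    N8 x:[71/3,30] y:[18,38] z:[45/2,27] -> hit [71/3,27], descend [1, 13]
      N1 x:[71/3,76/3] y:[22,38] z:[45/2,27] -> hit [71/3,76/3], descend [5, 6]
        N5 x:[71/3,76/3] y:[34,38] z:[24,27] -> miss, prune
        N6 x:[71/3,74/3] y:[22,25] z:[45/2,24] -> hit [71/3,24] leaf, test {P4@t=71/3}
      N13 x:[89/3,30] y:[18,22] z:[47/2,25] -> miss, prune

Visited [0, 3, 11, 4, 8, 1, 5, 6, 13]. Tests: 9 box, 1 leaf. Nearest: P4.

== RESULT ==
4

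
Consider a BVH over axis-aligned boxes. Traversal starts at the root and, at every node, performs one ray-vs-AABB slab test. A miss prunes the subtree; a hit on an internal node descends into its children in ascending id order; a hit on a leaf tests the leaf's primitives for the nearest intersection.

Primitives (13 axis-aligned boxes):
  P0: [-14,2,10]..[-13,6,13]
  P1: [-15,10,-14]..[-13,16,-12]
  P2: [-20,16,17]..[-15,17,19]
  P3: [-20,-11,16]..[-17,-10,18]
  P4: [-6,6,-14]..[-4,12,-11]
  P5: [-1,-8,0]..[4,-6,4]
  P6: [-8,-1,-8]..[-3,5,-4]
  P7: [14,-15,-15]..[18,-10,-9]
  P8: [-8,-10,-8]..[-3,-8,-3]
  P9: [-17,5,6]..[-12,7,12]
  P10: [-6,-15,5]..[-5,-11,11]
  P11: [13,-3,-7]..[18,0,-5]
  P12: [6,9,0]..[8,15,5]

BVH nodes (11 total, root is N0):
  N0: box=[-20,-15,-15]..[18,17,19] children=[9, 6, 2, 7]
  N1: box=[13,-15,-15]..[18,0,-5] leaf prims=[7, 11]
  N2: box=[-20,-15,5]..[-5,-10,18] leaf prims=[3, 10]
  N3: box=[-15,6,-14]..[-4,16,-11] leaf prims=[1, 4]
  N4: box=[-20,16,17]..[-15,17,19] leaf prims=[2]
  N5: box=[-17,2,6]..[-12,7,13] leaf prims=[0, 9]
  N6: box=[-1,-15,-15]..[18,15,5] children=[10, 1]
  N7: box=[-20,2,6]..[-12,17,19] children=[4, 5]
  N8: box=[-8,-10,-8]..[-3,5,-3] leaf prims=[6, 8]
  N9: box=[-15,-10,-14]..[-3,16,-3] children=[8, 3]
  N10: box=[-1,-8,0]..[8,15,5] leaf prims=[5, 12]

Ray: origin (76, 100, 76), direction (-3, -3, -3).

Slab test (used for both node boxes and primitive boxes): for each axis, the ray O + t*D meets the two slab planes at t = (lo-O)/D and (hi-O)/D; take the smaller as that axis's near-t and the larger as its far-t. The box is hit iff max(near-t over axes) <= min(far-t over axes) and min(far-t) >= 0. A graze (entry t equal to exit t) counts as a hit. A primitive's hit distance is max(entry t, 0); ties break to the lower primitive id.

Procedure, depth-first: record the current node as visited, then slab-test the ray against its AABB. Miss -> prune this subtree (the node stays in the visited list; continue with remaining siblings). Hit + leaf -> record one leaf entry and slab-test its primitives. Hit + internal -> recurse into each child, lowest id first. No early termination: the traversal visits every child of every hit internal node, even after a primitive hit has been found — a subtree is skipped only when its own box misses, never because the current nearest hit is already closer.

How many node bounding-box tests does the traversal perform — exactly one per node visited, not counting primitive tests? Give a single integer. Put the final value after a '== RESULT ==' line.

Trace the traversal:
N0 x:[58/3,32] y:[83/3,115/3] z:[19,91/3] -> hit [83/3,91/3], descend [2, 6, 7, 9]
  N2 x:[27,32] y:[110/3,115/3] z:[58/3,71/3] -> miss, prune
  N6 x:[58/3,77/3] y:[85/3,115/3] z:[71/3,91/3] -> miss, prune
  N7 x:[88/3,32] y:[83/3,98/3] z:[19,70/3] -> miss, prune
  N9 x:[79/3,91/3] y:[28,110/3] z:[79/3,30] -> hit [28,30], descend [3, 8]
    N3 x:[80/3,91/3] y:[28,94/3] z:[29,30] -> hit [29,30] leaf, test {P1@t=89/3, P4(miss)}
    N8 x:[79/3,28] y:[95/3,110/3] z:[79/3,28] -> miss, prune

7 AABB tests over nodes [0, 2, 6, 7, 9, 3, 8]; 1 leaf entered; closest P1.

== RESULT ==
7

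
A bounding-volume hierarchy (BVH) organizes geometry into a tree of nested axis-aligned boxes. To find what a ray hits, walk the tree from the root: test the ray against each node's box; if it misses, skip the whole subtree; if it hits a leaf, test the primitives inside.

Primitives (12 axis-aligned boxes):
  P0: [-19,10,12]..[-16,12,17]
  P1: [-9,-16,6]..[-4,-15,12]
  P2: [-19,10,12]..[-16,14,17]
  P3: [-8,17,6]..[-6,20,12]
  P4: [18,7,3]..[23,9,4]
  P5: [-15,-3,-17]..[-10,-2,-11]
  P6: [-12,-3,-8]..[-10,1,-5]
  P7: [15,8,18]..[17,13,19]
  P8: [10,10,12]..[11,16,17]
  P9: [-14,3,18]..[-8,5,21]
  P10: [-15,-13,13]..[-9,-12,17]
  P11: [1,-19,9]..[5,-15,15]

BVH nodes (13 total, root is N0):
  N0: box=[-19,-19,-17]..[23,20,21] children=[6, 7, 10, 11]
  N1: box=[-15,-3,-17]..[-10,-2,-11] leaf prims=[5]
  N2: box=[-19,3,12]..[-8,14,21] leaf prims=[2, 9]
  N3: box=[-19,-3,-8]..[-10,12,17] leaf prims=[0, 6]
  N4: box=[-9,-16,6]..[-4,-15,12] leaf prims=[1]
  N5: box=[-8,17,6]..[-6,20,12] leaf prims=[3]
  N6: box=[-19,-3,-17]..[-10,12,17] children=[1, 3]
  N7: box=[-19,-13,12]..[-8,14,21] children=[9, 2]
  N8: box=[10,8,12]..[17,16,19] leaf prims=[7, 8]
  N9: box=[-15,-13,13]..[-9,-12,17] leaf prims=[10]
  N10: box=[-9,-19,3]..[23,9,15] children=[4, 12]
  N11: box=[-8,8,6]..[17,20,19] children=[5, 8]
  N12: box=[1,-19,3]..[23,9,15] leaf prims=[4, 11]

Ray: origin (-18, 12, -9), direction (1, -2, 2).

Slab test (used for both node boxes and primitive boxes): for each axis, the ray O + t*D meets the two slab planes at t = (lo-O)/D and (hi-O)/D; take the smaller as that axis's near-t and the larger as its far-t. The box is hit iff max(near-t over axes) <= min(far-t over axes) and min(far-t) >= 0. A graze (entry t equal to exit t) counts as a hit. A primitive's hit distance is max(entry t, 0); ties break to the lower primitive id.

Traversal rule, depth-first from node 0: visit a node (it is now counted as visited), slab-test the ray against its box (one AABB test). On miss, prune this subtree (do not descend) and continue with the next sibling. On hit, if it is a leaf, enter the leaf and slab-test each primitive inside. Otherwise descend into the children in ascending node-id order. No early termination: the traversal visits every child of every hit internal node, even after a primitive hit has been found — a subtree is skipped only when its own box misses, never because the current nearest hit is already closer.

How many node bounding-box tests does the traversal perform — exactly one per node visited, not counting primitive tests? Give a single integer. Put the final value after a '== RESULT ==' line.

Trace the traversal:
N0 x:[-1,41] y:[-4,31/2] z:[-4,15] -> hit [-1,15], descend [6, 7, 10, 11]
  N6 x:[-1,8] y:[0,15/2] z:[-4,13] -> hit [0,15/2], descend [1, 3]
    N1 x:[3,8] y:[7,15/2] z:[-4,-1] -> miss, prune
    N3 x:[-1,8] y:[0,15/2] z:[1/2,13] -> hit [1/2,15/2] leaf, test {P0(miss), P6(miss)}
  N7 x:[-1,10] y:[-1,25/2] z:[21/2,15] -> miss, prune
  N10 x:[9,41] y:[3/2,31/2] z:[6,12] -> hit [9,12], descend [4, 12]
    N4 x:[9,14] y:[27/2,14] z:[15/2,21/2] -> miss, prune
    N12 x:[19,41] y:[3/2,31/2] z:[6,12] -> miss, prune
  N11 x:[10,35] y:[-4,2] z:[15/2,14] -> miss, prune

Summary -> nodes [0, 6, 1, 3, 7, 10, 4, 12, 11]; box-tests=9; leaf-entries=1; first=miss

== RESULT ==
9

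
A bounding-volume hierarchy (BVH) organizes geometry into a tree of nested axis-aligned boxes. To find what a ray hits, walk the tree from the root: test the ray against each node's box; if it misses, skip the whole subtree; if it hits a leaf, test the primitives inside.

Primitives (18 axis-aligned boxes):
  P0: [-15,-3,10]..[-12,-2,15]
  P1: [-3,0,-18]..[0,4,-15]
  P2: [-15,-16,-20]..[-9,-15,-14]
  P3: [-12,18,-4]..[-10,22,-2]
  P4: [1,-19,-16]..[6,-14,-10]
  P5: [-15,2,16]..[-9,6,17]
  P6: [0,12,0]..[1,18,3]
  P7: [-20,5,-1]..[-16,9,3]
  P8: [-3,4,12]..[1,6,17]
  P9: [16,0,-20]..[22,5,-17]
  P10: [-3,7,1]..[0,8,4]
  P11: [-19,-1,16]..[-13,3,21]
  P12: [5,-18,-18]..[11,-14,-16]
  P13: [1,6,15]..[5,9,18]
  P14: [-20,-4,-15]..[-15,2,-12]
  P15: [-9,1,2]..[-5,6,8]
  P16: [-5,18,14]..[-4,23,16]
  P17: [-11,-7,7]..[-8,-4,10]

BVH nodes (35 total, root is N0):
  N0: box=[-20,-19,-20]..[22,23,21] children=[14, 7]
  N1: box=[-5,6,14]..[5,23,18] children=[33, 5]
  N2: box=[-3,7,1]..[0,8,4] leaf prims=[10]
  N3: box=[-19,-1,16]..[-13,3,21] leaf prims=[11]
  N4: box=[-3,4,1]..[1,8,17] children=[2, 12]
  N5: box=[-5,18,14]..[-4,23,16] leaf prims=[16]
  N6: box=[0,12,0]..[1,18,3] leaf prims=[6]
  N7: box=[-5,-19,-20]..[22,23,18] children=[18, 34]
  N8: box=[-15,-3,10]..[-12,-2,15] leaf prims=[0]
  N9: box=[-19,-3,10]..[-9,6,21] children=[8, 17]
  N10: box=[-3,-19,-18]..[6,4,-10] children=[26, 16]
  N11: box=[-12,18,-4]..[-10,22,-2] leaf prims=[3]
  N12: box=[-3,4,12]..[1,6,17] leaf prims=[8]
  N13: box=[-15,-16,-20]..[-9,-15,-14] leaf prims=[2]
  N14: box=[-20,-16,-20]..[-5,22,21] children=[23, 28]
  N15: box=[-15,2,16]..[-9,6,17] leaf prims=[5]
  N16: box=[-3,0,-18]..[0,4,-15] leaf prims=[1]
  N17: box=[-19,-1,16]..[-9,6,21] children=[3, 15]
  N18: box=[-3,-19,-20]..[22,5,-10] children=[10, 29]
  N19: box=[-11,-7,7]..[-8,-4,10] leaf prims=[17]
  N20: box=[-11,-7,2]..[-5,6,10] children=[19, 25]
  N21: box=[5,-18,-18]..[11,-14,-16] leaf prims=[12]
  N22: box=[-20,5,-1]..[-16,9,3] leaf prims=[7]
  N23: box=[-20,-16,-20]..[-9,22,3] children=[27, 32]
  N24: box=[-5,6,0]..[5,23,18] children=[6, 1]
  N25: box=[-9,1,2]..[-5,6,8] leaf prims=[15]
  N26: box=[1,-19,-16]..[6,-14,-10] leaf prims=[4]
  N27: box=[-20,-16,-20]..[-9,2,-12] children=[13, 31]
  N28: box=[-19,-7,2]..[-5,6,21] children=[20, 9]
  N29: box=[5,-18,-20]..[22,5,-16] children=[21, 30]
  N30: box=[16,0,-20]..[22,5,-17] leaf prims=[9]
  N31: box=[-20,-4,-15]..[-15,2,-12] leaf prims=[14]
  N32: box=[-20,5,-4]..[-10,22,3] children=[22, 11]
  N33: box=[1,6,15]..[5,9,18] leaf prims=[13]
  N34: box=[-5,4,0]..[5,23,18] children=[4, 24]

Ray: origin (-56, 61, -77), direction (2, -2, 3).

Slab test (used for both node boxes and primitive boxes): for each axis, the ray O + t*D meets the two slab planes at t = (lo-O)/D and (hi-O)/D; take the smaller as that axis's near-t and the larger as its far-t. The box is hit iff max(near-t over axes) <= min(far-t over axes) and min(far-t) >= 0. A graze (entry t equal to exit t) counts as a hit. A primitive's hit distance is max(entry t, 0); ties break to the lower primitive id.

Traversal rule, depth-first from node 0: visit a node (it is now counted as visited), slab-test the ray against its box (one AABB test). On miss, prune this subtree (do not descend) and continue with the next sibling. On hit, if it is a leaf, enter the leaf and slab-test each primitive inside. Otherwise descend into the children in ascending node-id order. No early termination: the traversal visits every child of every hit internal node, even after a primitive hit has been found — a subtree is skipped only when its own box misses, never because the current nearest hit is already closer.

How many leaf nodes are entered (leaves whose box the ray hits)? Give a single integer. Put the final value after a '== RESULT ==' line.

Trace the traversal:
N0 x:[18,39] y:[19,40] z:[19,98/3] -> hit [19,98/3], descend [7, 14]
  N7 x:[51/2,39] y:[19,40] z:[19,95/3] -> hit [51/2,95/3], descend [18, 34]
    N18 x:[53/2,39] y:[28,40] z:[19,67/3] -> miss, prune
    N34 x:[51/2,61/2] y:[19,57/2] z:[77/3,95/3] -> hit [77/3,57/2], descend [4, 24]
      N4 x:[53/2,57/2] y:[53/2,57/2] z:[26,94/3] -> hit [53/2,57/2], descend [2, 12]
        N2 x:[53/2,28] y:[53/2,27] z:[26,27] -> hit [53/2,27] leaf, test {P10@t=53/2}
        N12 x:[53/2,57/2] y:[55/2,57/2] z:[89/3,94/3] -> miss, prune
      N24 x:[51/2,61/2] y:[19,55/2] z:[77/3,95/3] -> hit [77/3,55/2], descend [1, 6]
        N1 x:[51/2,61/2] y:[19,55/2] z:[91/3,95/3] -> miss, prune
        N6 x:[28,57/2] y:[43/2,49/2] z:[77/3,80/3] -> miss, prune
  N14 x:[18,51/2] y:[39/2,77/2] z:[19,98/3] -> hit [39/2,51/2], descend [23, 28]
    N23 x:[18,47/2] y:[39/2,77/2] z:[19,80/3] -> hit [39/2,47/2], descend [27, 32]
      N27 x:[18,47/2] y:[59/2,77/2] z:[19,65/3] -> miss, prune
      N32 x:[18,23] y:[39/2,28] z:[73/3,80/3] -> miss, prune
    N28 x:[37/2,51/2] y:[55/2,34] z:[79/3,98/3] -> miss, prune

Summary -> nodes [0, 7, 18, 34, 4, 2, 12, 24, 1, 6, 14, 23, 27, 32, 28]; box-tests=15; leaf-entries=1; first=P10

== RESULT ==
1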